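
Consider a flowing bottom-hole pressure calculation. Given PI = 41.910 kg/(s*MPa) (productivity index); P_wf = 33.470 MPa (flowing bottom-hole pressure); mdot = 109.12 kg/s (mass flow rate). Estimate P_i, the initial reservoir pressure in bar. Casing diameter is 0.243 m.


P_i = P_wf + mdot / PI
P_i = 33.470 + 109.12 / 41.910
P_i = 36.07367 MPa
Convert: 36.07367 MPa * 10.0 = 360.74 bar
P_i = 360.74 bar


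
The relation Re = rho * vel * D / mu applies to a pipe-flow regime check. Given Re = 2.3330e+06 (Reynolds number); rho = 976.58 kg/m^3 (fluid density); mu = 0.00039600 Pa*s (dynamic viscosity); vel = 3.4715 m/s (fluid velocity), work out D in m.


D = Re * mu / (rho * vel)
D = 2.3330e+06 * 0.00039600 / (976.58 * 3.4715)
D = 0.27251 m


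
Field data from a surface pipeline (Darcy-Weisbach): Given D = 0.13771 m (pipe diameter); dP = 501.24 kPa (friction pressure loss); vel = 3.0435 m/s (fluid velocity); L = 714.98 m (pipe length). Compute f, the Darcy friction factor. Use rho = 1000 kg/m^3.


f = dP*1000 / ((L/D)*(rho*vel^2/2))
f = 501.24*1000 / ((714.98/0.13771)*(1000*3.0435^2/2))
f = 0.020845


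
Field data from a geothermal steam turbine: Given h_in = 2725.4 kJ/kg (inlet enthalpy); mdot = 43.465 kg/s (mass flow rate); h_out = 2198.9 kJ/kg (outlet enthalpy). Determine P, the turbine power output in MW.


P = mdot * (h_in - h_out) / 1000
P = 43.465 * (2725.4 - 2198.9) / 1000
P = 22.884 MW


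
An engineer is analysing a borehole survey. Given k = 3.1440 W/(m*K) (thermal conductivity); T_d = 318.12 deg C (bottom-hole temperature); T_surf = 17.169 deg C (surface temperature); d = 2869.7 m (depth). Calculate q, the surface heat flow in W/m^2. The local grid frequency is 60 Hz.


Step 1: grad = (T_d - T_surf)/d * 1000 = (318.12 - 17.169)/2869.7 * 1000 = 104.8719 deg C/km
Step 2: q = k * grad / 1000 = 3.144 * 104.8719 / 1000 = 0.32972 W/m^2
q = 0.32972 W/m^2


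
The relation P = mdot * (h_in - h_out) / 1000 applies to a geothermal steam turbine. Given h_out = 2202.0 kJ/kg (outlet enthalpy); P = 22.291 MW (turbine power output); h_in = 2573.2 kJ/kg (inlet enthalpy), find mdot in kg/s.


mdot = P * 1000 / (h_in - h_out)
mdot = 22.291 * 1000 / (2573.2 - 2202.0)
mdot = 60.051 kg/s


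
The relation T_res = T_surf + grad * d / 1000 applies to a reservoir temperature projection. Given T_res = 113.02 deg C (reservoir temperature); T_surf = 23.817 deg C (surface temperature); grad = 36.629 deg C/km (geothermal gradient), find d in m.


d = (T_res - T_surf) / grad * 1000
d = (113.02 - 23.817) / 36.629 * 1000
d = 2435.3 m


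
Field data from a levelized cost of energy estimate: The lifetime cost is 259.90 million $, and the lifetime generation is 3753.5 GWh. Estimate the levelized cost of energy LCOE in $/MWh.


LCOE = C_tot / E_tot * 100
LCOE = 259.90 / 3753.5 * 100
LCOE = 6.924204 cents/kWh
Convert: 6.924204 cents/kWh * 10.0 = 69.242 $/MWh
LCOE = 69.242 $/MWh


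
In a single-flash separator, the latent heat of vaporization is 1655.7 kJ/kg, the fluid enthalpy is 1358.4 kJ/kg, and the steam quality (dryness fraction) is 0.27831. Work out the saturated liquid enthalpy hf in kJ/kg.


hf = h - x * hfg
hf = 1358.4 - 0.27831 * 1655.7
hf = 897.60 kJ/kg


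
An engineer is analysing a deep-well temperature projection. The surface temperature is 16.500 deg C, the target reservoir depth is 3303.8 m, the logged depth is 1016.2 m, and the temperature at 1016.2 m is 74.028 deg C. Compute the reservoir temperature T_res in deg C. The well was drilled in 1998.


Step 1: grad = (T_d1 - T_surf)/d1 * 1000 = (74.028 - 16.5)/1016.2 * 1000 = 56.61090 deg C/km
Step 2: T_res = T_surf + grad*d2/1000 = 16.5 + 56.61090*3303.8/1000 = 203.53 deg C
T_res = 203.53 deg C


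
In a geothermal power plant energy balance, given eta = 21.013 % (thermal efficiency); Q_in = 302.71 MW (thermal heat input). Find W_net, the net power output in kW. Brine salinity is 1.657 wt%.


W_net = eta / 100 * Q_in
W_net = 21.013 / 100 * 302.71
W_net = 63.60845 MW
Convert: 63.60845 MW * 1000.0 = 63608 kW
W_net = 63608 kW


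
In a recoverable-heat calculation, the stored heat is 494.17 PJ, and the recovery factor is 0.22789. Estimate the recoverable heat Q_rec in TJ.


Q_rec = Q_s * RF
Q_rec = 494.17 * 0.22789
Q_rec = 112.6164 PJ
Convert: 112.6164 PJ * 1000.0 = 1.1262e+05 TJ
Q_rec = 1.1262e+05 TJ


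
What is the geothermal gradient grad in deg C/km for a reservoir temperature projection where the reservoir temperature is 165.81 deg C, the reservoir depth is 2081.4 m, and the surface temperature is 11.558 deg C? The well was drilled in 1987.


grad = (T_res - T_surf) / d * 1000
grad = (165.81 - 11.558) / 2081.4 * 1000
grad = 74.110 deg C/km


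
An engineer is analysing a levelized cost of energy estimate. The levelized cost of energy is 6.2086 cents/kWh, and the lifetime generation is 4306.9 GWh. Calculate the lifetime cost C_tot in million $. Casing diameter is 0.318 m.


C_tot = LCOE / 100 * E_tot
C_tot = 6.2086 / 100 * 4306.9
C_tot = 267.40 million $


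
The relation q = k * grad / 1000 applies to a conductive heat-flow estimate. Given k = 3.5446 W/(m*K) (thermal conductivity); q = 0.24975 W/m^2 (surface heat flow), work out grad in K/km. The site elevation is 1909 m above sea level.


grad = q * 1000 / k
grad = 0.24975 * 1000 / 3.5446
grad = 70.45929 deg C/km
Convert: 70.45929 deg C/km * 1.0 = 70.459 K/km
grad = 70.459 K/km


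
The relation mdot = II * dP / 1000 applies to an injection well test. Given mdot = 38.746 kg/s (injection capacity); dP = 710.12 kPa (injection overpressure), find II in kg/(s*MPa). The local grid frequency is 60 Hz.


II = mdot * 1000 / dP
II = 38.746 * 1000 / 710.12
II = 54.563 kg/(s*MPa)


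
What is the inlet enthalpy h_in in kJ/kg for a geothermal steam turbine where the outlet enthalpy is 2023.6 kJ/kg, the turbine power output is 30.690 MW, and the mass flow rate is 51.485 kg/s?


h_in = h_out + P * 1000 / mdot
h_in = 2023.6 + 30.690 * 1000 / 51.485
h_in = 2619.7 kJ/kg


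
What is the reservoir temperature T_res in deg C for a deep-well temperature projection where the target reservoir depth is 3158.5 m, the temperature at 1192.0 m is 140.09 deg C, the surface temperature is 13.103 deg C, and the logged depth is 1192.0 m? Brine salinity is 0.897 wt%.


Step 1: grad = (T_d1 - T_surf)/d1 * 1000 = (140.09 - 13.103)/1192.0 * 1000 = 106.5327 deg C/km
Step 2: T_res = T_surf + grad*d2/1000 = 13.103 + 106.5327*3158.5/1000 = 349.59 deg C
T_res = 349.59 deg C


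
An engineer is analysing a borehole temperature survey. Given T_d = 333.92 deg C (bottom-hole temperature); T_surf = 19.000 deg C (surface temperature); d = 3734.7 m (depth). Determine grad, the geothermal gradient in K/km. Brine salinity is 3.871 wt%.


grad = (T_d - T_surf) / d * 1000
grad = (333.92 - 19.000) / 3734.7 * 1000
grad = 84.32270 deg C/km
Convert: 84.32270 deg C/km * 1.0 = 84.323 K/km
grad = 84.323 K/km


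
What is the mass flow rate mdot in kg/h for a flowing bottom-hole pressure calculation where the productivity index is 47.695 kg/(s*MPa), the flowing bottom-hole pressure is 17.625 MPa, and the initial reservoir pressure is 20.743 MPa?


mdot = (P_i - P_wf) * PI
mdot = (20.743 - 17.625) * 47.695
mdot = 148.7130 kg/s
Convert: 148.7130 kg/s * 3600.0 = 5.3537e+05 kg/h
mdot = 5.3537e+05 kg/h


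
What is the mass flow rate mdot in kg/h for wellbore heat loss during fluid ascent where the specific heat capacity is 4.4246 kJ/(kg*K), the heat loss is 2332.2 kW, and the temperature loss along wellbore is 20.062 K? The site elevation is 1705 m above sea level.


mdot = Q_loss / (cp * dT)
mdot = 2332.2 / (4.4246 * 20.062)
mdot = 26.27348 kg/s
Convert: 26.27348 kg/s * 3600.0 = 94585 kg/h
mdot = 94585 kg/h


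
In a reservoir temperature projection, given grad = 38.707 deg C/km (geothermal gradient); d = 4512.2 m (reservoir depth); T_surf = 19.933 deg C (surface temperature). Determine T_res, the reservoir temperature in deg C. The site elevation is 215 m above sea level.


T_res = T_surf + grad * d / 1000
T_res = 19.933 + 38.707 * 4512.2 / 1000
T_res = 194.59 deg C


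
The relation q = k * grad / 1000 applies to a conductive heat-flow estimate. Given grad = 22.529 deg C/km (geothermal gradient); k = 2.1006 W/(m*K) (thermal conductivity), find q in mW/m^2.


q = k * grad / 1000
q = 2.1006 * 22.529 / 1000
q = 0.04732442 W/m^2
Convert: 0.04732442 W/m^2 * 1000.0 = 47.324 mW/m^2
q = 47.324 mW/m^2


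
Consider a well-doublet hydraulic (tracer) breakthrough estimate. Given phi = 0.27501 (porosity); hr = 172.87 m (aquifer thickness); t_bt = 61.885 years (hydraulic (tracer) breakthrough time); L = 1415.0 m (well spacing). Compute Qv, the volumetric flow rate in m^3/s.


Qv = pi*hr*phi*L^2 / (3*t_bt*365.25*86400)
Qv = pi*172.87*0.27501*1415.0^2 / (3*61.885*365.25*86400)
Qv = 0.051041 m^3/s


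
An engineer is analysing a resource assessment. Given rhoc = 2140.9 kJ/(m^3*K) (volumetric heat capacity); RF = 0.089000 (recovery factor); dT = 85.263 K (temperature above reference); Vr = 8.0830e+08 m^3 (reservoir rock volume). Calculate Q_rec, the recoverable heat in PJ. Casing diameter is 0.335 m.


Step 1: Q_s = Vr*rhoc*dT/1e12 = 8.0830e+08*2140.9*85.263/1e12 = 147.5467 PJ
Step 2: Q_rec = Q_s * RF = 147.5467 * 0.089 = 13.132 PJ
Q_rec = 13.132 PJ


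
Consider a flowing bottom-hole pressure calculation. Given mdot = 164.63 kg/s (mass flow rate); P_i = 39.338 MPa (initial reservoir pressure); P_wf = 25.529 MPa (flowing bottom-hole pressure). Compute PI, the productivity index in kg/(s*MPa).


PI = mdot / (P_i - P_wf)
PI = 164.63 / (39.338 - 25.529)
PI = 11.922 kg/(s*MPa)


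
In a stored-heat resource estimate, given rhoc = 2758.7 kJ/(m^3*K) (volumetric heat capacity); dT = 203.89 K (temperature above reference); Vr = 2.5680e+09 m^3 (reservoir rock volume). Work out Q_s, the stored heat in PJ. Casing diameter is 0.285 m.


Q_s = Vr * rhoc * dT / 1e12
Q_s = 2.5680e+09 * 2758.7 * 203.89 / 1e12
Q_s = 1444.4 PJ


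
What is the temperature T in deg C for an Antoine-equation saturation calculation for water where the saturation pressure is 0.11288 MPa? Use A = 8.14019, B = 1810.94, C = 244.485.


T = B / (A - log10(P_sat * 760 / 0.101325)) - C
T = 1810.94 / (8.14019 - log10(0.11288 * 760 / 0.101325)) - 244.485
T = 102.94 deg C


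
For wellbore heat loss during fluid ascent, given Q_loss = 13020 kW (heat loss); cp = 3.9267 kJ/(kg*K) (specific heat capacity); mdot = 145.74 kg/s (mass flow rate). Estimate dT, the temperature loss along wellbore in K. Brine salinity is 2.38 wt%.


dT = Q_loss / (mdot * cp)
dT = 13020 / (145.74 * 3.9267)
dT = 22.751 K


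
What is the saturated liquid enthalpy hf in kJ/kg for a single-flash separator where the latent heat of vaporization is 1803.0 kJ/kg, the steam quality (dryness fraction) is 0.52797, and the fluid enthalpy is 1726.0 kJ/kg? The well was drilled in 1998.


hf = h - x * hfg
hf = 1726.0 - 0.52797 * 1803.0
hf = 774.07 kJ/kg


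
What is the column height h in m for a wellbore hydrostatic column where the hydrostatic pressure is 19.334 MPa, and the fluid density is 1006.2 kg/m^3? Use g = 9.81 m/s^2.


h = P * 1e6 / (g * rho)
h = 19.334 * 1e6 / (9.81 * 1006.2)
h = 1958.7 m


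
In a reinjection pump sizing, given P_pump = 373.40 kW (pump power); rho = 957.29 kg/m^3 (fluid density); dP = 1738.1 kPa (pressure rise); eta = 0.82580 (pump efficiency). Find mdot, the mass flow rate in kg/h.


mdot = P_pump * rho * eta / dP
mdot = 373.40 * 957.29 * 0.82580 / 1738.1
mdot = 169.8314 kg/s
Convert: 169.8314 kg/s * 3600.0 = 6.1139e+05 kg/h
mdot = 6.1139e+05 kg/h


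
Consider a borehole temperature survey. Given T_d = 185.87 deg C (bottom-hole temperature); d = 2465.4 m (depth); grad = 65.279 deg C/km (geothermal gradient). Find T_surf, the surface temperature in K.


T_surf = T_d - grad * d / 1000
T_surf = 185.87 - 65.279 * 2465.4 / 1000
T_surf = 24.93115 deg C
Convert to K: 24.93115 + 273.15 = 298.08 K
T_surf = 298.08 K


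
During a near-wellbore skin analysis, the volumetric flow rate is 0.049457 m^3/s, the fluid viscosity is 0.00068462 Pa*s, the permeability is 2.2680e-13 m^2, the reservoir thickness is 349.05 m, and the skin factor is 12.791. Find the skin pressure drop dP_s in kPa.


dP_s = S * q * mu / (2*pi*k*hr) / 1000
dP_s = 12.791 * 0.049457 * 0.00068462 / (2*pi*2.2680e-13*349.05) / 1000
dP_s = 870.71 kPa


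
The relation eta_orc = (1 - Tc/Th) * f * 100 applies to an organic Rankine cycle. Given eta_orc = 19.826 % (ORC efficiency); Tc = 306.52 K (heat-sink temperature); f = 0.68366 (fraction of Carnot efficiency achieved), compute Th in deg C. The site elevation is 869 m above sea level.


Th = Tc / (1 - (eta_orc/100)/f)
Th = 306.52 / (1 - (19.826/100)/0.68366)
Th = 431.7171 K
Convert to deg C: 431.7171 - 273.15 = 158.57 deg C
Th = 158.57 deg C


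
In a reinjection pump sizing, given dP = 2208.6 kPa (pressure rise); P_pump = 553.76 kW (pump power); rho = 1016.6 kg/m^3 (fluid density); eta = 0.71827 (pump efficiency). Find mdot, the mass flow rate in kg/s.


mdot = P_pump * rho * eta / dP
mdot = 553.76 * 1016.6 * 0.71827 / 2208.6
mdot = 183.08 kg/s


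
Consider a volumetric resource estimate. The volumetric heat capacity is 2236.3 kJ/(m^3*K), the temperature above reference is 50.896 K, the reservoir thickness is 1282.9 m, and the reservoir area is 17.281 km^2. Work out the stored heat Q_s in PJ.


Step 1: Vr = A*1e6*hr = 17.281*1e6*1282.9 = 2.216979e+10 m^3
Step 2: Q_s = Vr*rhoc*dT/1e12 = 2.216979e+10*2236.3*50.896/1e12 = 2523.3 PJ
Q_s = 2523.3 PJ


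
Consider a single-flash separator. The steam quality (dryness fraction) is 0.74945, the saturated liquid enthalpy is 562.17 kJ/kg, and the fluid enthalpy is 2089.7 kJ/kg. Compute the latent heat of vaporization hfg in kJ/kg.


hfg = (h - hf) / x
hfg = (2089.7 - 562.17) / 0.74945
hfg = 2038.2 kJ/kg


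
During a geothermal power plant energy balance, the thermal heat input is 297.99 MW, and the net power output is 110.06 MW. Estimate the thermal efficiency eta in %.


eta = W_net / Q_in * 100
eta = 110.06 / 297.99 * 100
eta = 36.934 %


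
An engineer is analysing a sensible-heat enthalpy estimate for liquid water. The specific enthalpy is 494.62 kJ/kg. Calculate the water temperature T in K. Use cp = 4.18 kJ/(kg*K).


T = h / cp
T = 494.62 / 4.18
T = 118.3301 deg C
Convert to K: 118.3301 + 273.15 = 391.48 K
T = 391.48 K


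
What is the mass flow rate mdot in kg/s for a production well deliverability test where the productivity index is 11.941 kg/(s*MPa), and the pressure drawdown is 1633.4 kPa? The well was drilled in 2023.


mdot = PI * dP / 1000
mdot = 11.941 * 1633.4 / 1000
mdot = 19.504 kg/s


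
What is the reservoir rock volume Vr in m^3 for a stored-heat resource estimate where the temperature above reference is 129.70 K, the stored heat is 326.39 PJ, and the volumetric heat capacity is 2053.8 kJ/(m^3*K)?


Vr = Q_s * 1e12 / (rhoc * dT)
Vr = 326.39 * 1e12 / (2053.8 * 129.70)
Vr = 1.2253e+09 m^3


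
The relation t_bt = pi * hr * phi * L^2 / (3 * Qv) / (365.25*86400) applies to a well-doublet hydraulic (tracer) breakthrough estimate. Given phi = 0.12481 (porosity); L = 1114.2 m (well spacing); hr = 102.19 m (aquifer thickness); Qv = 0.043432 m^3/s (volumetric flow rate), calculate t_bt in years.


t_bt = pi * hr * phi * L^2 / (3 * Qv) / (365.25*86400)
t_bt = pi * 102.19 * 0.12481 * 1114.2^2 / (3 * 0.043432) / (365.25*86400)
t_bt = 12.098 years


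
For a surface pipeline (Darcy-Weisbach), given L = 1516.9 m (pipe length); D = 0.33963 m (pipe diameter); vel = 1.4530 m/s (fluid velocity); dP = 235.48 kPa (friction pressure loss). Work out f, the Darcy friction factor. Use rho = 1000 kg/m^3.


f = dP*1000 / ((L/D)*(rho*vel^2/2))
f = 235.48*1000 / ((1516.9/0.33963)*(1000*1.4530^2/2))
f = 0.049946


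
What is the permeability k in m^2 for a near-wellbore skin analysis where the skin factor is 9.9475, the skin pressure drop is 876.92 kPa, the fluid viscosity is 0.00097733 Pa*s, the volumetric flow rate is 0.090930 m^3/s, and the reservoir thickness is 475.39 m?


k = S*q*mu / (2*pi*dP_s*1000*hr)
k = 9.9475*0.090930*0.00097733 / (2*pi*876.92*1000*475.39)
k = 3.3750e-13 m^2


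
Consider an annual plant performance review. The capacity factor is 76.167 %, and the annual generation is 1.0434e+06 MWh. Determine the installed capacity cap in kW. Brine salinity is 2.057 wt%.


cap = E_a / (CF/100 * 8760)
cap = 1.0434e+06 / (76.167/100 * 8760)
cap = 156.3795 MW
Convert: 156.3795 MW * 1000.0 = 1.5638e+05 kW
cap = 1.5638e+05 kW


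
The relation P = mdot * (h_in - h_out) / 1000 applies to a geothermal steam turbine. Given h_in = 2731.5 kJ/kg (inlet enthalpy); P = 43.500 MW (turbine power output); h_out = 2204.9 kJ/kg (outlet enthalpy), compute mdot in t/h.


mdot = P * 1000 / (h_in - h_out)
mdot = 43.500 * 1000 / (2731.5 - 2204.9)
mdot = 82.60539 kg/s
Convert: 82.60539 kg/s * 3.6 = 297.38 t/h
mdot = 297.38 t/h


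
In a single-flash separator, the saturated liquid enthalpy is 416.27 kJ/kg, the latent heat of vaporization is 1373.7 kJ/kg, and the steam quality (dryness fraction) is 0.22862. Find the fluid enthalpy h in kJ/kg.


h = hf + x * hfg
h = 416.27 + 0.22862 * 1373.7
h = 730.33 kJ/kg


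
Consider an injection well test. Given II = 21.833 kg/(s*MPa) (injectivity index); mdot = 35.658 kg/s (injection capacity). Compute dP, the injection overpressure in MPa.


dP = mdot * 1000 / II
dP = 35.658 * 1000 / 21.833
dP = 1633.216 kPa
Convert: 1633.216 kPa * 0.001 = 1.6332 MPa
dP = 1.6332 MPa


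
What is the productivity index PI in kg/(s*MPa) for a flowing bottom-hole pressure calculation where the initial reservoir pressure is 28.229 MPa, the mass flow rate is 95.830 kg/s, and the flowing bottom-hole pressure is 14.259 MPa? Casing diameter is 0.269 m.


PI = mdot / (P_i - P_wf)
PI = 95.830 / (28.229 - 14.259)
PI = 6.8597 kg/(s*MPa)


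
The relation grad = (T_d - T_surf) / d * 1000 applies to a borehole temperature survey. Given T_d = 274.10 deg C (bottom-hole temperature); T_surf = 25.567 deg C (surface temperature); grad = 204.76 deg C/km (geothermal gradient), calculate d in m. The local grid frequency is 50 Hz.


d = (T_d - T_surf) / grad * 1000
d = (274.10 - 25.567) / 204.76 * 1000
d = 1213.8 m


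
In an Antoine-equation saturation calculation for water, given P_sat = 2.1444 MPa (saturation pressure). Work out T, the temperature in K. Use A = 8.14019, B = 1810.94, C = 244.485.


T = B / (A - log10(P_sat * 760 / 0.101325)) - C
T = 1810.94 / (8.14019 - log10(2.1444 * 760 / 0.101325)) - 244.485
T = 215.8704 deg C
Convert to K: 215.8704 + 273.15 = 489.02 K
T = 489.02 K


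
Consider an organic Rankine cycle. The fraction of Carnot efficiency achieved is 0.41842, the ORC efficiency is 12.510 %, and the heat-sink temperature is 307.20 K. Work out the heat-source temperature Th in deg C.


Th = Tc / (1 - (eta_orc/100)/f)
Th = 307.20 / (1 - (12.510/100)/0.41842)
Th = 438.2198 K
Convert to deg C: 438.2198 - 273.15 = 165.07 deg C
Th = 165.07 deg C


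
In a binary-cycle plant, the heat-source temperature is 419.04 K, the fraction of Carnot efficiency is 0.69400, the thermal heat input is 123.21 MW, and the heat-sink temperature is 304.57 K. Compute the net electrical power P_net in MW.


Step 1: eta = (1 - Tc/Th)*f = (1 - 304.57/419.04)*0.694 = 0.1895814
Step 2: P_net = eta * Q_in = 0.1895814 * 123.21 = 23.358 MW
P_net = 23.358 MW


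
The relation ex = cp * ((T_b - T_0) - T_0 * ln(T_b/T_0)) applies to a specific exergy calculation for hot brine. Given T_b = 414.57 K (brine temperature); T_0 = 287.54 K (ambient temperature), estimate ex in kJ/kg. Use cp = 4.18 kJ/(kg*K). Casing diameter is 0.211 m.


ex = cp * ((T_b - T_0) - T_0 * ln(T_b/T_0))
ex = 4.18 * ((414.57 - 287.54) - 287.54 * ln(414.57/287.54))
ex = 91.228 kJ/kg


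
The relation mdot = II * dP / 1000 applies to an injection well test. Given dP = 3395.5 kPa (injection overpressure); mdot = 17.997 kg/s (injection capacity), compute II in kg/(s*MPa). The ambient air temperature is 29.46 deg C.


II = mdot * 1000 / dP
II = 17.997 * 1000 / 3395.5
II = 5.3003 kg/(s*MPa)


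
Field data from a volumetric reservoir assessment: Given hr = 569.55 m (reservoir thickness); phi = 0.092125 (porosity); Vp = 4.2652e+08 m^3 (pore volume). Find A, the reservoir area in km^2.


A = Vp / (1e6 * hr * phi)
A = 4.2652e+08 / (1e6 * 569.55 * 0.092125)
A = 8.1289 km^2


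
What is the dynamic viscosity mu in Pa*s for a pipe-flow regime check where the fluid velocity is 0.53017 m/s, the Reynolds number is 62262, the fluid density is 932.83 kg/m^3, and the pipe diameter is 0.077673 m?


mu = rho * vel * D / Re
mu = 932.83 * 0.53017 * 0.077673 / 62262
mu = 0.00061697 Pa*s


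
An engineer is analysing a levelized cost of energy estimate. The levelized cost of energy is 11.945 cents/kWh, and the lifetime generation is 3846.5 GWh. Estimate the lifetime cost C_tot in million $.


C_tot = LCOE / 100 * E_tot
C_tot = 11.945 / 100 * 3846.5
C_tot = 459.46 million $


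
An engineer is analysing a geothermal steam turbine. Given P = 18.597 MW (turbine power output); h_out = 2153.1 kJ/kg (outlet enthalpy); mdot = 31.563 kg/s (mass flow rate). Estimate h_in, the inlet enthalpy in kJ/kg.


h_in = h_out + P * 1000 / mdot
h_in = 2153.1 + 18.597 * 1000 / 31.563
h_in = 2742.3 kJ/kg


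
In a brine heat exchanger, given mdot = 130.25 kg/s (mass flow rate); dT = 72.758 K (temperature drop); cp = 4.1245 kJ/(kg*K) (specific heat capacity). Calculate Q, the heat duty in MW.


Q = mdot * cp * dT / 1000
Q = 130.25 * 4.1245 * 72.758 / 1000
Q = 39.087 MW


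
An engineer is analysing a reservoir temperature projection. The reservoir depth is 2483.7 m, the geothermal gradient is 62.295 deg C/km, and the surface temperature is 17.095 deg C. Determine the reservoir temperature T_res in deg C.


T_res = T_surf + grad * d / 1000
T_res = 17.095 + 62.295 * 2483.7 / 1000
T_res = 171.82 deg C


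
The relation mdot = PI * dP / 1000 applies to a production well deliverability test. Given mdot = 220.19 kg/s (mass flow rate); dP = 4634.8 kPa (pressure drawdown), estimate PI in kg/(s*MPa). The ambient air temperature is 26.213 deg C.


PI = mdot * 1000 / dP
PI = 220.19 * 1000 / 4634.8
PI = 47.508 kg/(s*MPa)


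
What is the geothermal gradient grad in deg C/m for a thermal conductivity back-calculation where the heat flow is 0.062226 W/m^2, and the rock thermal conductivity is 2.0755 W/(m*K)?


grad = q / k * 1000
grad = 0.062226 / 2.0755 * 1000
grad = 29.98121 deg C/km
Convert: 29.98121 deg C/km * 0.001 = 0.029981 deg C/m
grad = 0.029981 deg C/m


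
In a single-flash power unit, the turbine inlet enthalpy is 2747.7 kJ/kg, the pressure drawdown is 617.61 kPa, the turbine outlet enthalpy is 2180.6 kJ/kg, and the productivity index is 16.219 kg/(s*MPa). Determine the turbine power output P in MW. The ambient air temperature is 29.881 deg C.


Step 1: mdot = PI * dP / 1000 = 16.219 * 617.61 / 1000 = 10.01702 kg/s
Step 2: P = mdot*(h_in - h_out)/1000 = 10.01702*(2747.7 - 2180.6)/1000 = 5.6807 MW
P = 5.6807 MW


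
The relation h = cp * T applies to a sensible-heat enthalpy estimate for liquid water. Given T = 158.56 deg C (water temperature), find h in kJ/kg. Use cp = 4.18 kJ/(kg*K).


h = cp * T
h = 4.18 * 158.56
h = 662.78 kJ/kg


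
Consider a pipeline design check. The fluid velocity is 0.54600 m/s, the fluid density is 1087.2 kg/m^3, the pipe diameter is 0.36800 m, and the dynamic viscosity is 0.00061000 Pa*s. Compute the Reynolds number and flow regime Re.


Step 1: Re = rho*vel*D/mu = 1087.2*0.546*0.368/0.00061 = 3.5811e+05
Step 2: Re = 3.5811e+05 > 4000, so flow is turbulent.
Re = 3.5811e+05 (turbulent)


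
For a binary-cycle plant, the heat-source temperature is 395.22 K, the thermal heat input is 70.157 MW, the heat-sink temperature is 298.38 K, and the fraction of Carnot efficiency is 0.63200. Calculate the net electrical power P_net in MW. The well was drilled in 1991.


Step 1: eta = (1 - Tc/Th)*f = (1 - 298.38/395.22)*0.632 = 0.1548578
Step 2: P_net = eta * Q_in = 0.1548578 * 70.157 = 10.864 MW
P_net = 10.864 MW


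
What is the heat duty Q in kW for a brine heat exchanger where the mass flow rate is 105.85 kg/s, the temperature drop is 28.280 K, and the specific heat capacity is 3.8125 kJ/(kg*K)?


Q = mdot * cp * dT / 1000
Q = 105.85 * 3.8125 * 28.280 / 1000
Q = 11.41248 MW
Convert: 11.41248 MW * 1000.0 = 11412 kW
Q = 11412 kW


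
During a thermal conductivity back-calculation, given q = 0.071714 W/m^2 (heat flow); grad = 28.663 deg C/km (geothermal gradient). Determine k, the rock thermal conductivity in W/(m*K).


k = q / (grad / 1000)
k = 0.071714 / (28.663 / 1000)
k = 2.5020 W/(m*K)


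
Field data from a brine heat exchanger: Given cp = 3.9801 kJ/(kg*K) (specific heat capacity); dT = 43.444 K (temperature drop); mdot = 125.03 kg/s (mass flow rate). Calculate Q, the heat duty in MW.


Q = mdot * cp * dT / 1000
Q = 125.03 * 3.9801 * 43.444 / 1000
Q = 21.619 MW


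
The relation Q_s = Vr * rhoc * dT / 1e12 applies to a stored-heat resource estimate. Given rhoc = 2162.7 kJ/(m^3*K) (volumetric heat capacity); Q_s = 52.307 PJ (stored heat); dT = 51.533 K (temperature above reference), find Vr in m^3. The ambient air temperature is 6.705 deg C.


Vr = Q_s * 1e12 / (rhoc * dT)
Vr = 52.307 * 1e12 / (2162.7 * 51.533)
Vr = 4.6933e+08 m^3


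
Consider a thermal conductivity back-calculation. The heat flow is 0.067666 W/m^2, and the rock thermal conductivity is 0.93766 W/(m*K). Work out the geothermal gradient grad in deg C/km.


grad = q / k * 1000
grad = 0.067666 / 0.93766 * 1000
grad = 72.165 deg C/km


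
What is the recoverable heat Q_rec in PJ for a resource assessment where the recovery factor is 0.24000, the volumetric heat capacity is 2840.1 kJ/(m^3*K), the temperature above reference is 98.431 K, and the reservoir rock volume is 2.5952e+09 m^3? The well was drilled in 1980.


Step 1: Q_s = Vr*rhoc*dT/1e12 = 2.5952e+09*2840.1*98.431/1e12 = 725.4982 PJ
Step 2: Q_rec = Q_s * RF = 725.4982 * 0.24 = 174.12 PJ
Q_rec = 174.12 PJ


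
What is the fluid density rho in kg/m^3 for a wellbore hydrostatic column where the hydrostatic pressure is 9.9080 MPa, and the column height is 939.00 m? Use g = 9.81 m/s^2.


rho = P * 1e6 / (g * h)
rho = 9.9080 * 1e6 / (9.81 * 939.00)
rho = 1075.6 kg/m^3


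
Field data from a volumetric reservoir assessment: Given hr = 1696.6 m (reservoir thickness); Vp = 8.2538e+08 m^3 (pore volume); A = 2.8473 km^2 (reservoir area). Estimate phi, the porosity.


phi = Vp / (A * 1e6 * hr)
phi = 8.2538e+08 / (2.8473 * 1e6 * 1696.6)
phi = 0.17086


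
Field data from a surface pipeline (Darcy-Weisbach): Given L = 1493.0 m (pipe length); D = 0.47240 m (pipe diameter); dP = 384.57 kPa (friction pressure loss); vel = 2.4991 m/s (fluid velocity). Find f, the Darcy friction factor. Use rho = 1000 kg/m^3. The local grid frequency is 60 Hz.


f = dP*1000 / ((L/D)*(rho*vel^2/2))
f = 384.57*1000 / ((1493.0/0.47240)*(1000*2.4991^2/2))
f = 0.038966


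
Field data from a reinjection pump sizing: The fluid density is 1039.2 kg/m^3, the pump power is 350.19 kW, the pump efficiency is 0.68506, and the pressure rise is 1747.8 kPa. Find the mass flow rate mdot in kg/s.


mdot = P_pump * rho * eta / dP
mdot = 350.19 * 1039.2 * 0.68506 / 1747.8
mdot = 142.64 kg/s


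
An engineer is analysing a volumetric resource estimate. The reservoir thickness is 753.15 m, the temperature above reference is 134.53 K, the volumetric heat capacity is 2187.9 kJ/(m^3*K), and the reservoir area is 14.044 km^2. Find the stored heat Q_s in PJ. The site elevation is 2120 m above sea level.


Step 1: Vr = A*1e6*hr = 14.044*1e6*753.15 = 1.057724e+10 m^3
Step 2: Q_s = Vr*rhoc*dT/1e12 = 1.057724e+10*2187.9*134.53/1e12 = 3113.3 PJ
Q_s = 3113.3 PJ


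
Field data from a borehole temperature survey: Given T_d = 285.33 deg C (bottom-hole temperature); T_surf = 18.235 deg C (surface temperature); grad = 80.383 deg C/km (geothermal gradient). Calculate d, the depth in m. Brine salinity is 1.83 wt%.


d = (T_d - T_surf) / grad * 1000
d = (285.33 - 18.235) / 80.383 * 1000
d = 3322.8 m


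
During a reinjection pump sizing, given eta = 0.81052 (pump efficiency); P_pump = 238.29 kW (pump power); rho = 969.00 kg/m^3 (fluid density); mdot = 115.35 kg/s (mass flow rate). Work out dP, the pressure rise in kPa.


dP = P_pump * rho * eta / mdot
dP = 238.29 * 969.00 * 0.81052 / 115.35
dP = 1622.5 kPa


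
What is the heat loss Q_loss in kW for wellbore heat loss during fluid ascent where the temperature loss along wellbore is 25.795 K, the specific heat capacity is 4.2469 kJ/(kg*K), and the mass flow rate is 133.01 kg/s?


Q_loss = mdot * cp * dT
Q_loss = 133.01 * 4.2469 * 25.795
Q_loss = 14571 kW


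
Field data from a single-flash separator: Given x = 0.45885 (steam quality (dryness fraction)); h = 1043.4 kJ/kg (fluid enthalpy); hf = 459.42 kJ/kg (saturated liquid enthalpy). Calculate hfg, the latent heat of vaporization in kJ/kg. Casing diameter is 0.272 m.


hfg = (h - hf) / x
hfg = (1043.4 - 459.42) / 0.45885
hfg = 1272.7 kJ/kg


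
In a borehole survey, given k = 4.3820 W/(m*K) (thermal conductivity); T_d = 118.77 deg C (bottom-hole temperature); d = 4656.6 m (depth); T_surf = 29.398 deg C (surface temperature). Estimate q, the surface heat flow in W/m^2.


Step 1: grad = (T_d - T_surf)/d * 1000 = (118.77 - 29.398)/4656.6 * 1000 = 19.19254 deg C/km
Step 2: q = k * grad / 1000 = 4.382 * 19.19254 / 1000 = 0.084102 W/m^2
q = 0.084102 W/m^2


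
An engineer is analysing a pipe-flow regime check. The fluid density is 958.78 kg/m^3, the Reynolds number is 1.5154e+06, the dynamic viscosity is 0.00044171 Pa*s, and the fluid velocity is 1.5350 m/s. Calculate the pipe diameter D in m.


D = Re * mu / (rho * vel)
D = 1.5154e+06 * 0.00044171 / (958.78 * 1.5350)
D = 0.45482 m


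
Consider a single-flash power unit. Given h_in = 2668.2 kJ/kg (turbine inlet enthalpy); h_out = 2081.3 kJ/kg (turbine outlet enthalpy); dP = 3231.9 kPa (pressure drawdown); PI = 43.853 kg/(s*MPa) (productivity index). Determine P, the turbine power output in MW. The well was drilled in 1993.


Step 1: mdot = PI * dP / 1000 = 43.853 * 3231.9 / 1000 = 141.7285 kg/s
Step 2: P = mdot*(h_in - h_out)/1000 = 141.7285*(2668.2 - 2081.3)/1000 = 83.180 MW
P = 83.180 MW


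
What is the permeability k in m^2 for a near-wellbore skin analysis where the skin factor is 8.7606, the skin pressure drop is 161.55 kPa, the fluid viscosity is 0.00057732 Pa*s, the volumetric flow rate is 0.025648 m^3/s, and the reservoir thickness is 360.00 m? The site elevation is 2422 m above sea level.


k = S*q*mu / (2*pi*dP_s*1000*hr)
k = 8.7606*0.025648*0.00057732 / (2*pi*161.55*1000*360.00)
k = 3.5499e-13 m^2


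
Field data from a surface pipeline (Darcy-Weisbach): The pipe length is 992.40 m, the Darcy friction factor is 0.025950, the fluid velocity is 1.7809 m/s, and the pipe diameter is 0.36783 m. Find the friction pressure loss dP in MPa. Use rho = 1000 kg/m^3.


dP = f * (L/D) * (rho*vel^2/2) / 1000
dP = 0.025950 * (992.40/0.36783) * (1000*1.7809^2/2) / 1000
dP = 111.0263 kPa
Convert: 111.0263 kPa * 0.001 = 0.11103 MPa
dP = 0.11103 MPa


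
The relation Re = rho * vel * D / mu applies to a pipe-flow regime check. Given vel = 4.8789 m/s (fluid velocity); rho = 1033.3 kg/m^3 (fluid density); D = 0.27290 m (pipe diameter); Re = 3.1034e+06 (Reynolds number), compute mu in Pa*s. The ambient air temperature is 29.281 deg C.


mu = rho * vel * D / Re
mu = 1033.3 * 4.8789 * 0.27290 / 3.1034e+06
mu = 0.00044332 Pa*s


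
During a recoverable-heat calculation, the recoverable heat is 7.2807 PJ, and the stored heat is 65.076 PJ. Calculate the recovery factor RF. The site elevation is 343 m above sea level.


RF = Q_rec / Q_s
RF = 7.2807 / 65.076
RF = 0.11188


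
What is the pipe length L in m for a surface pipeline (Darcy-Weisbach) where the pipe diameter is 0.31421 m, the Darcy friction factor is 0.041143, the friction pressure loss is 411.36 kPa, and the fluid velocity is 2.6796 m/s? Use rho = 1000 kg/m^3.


L = dP*1000*D / (f*rho*vel^2/2)
L = 411.36*1000*0.31421 / (0.041143*1000*2.6796^2/2)
L = 875.06 m


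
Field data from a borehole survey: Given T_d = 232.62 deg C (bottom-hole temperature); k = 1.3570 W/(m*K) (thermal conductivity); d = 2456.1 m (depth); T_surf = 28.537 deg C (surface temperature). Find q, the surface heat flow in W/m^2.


Step 1: grad = (T_d - T_surf)/d * 1000 = (232.62 - 28.537)/2456.1 * 1000 = 83.09230 deg C/km
Step 2: q = k * grad / 1000 = 1.357 * 83.09230 / 1000 = 0.11276 W/m^2
q = 0.11276 W/m^2


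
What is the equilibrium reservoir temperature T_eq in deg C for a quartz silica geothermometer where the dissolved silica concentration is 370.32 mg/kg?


T_eq = 1309 / (5.19 - log10(SiO2)) - 273.15
T_eq = 1309 / (5.19 - log10(370.32)) - 273.15
T_eq = 226.20 deg C


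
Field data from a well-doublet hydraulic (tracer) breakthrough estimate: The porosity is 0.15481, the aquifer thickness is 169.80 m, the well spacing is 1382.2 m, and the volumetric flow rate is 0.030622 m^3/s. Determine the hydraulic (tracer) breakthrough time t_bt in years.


t_bt = pi * hr * phi * L^2 / (3 * Qv) / (365.25*86400)
t_bt = pi * 169.80 * 0.15481 * 1382.2^2 / (3 * 0.030622) / (365.25*86400)
t_bt = 54.421 years


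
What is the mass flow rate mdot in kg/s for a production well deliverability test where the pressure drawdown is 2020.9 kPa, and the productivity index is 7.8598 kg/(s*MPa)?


mdot = PI * dP / 1000
mdot = 7.8598 * 2020.9 / 1000
mdot = 15.884 kg/s


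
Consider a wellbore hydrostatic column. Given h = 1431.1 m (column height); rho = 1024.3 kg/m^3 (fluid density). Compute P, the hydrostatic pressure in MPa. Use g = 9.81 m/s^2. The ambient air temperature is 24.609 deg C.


P = rho * g * h / 1e6
P = 1024.3 * 9.81 * 1431.1 / 1e6
P = 14.380 MPa


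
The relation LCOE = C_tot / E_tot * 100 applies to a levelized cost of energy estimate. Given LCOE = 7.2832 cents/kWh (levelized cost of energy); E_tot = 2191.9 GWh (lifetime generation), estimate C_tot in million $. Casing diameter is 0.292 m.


C_tot = LCOE / 100 * E_tot
C_tot = 7.2832 / 100 * 2191.9
C_tot = 159.64 million $


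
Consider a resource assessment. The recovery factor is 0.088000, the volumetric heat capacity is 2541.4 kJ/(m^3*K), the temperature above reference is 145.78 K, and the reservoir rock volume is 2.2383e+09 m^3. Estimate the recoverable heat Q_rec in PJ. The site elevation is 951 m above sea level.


Step 1: Q_s = Vr*rhoc*dT/1e12 = 2.2383e+09*2541.4*145.78/1e12 = 829.2572 PJ
Step 2: Q_rec = Q_s * RF = 829.2572 * 0.088 = 72.975 PJ
Q_rec = 72.975 PJ


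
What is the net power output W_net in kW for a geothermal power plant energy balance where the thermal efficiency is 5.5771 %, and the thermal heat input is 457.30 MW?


W_net = eta / 100 * Q_in
W_net = 5.5771 / 100 * 457.30
W_net = 25.50408 MW
Convert: 25.50408 MW * 1000.0 = 25504 kW
W_net = 25504 kW


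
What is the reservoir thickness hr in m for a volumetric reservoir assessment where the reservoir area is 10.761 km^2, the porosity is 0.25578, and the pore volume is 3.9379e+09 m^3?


hr = Vp / (A * 1e6 * phi)
hr = 3.9379e+09 / (10.761 * 1e6 * 0.25578)
hr = 1430.7 m


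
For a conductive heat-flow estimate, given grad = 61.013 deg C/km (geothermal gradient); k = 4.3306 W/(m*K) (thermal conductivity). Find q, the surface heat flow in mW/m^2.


q = k * grad / 1000
q = 4.3306 * 61.013 / 1000
q = 0.2642229 W/m^2
Convert: 0.2642229 W/m^2 * 1000.0 = 264.22 mW/m^2
q = 264.22 mW/m^2


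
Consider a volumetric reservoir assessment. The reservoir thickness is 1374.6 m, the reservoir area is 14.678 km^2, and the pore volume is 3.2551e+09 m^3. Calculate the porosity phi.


phi = Vp / (A * 1e6 * hr)
phi = 3.2551e+09 / (14.678 * 1e6 * 1374.6)
phi = 0.16133


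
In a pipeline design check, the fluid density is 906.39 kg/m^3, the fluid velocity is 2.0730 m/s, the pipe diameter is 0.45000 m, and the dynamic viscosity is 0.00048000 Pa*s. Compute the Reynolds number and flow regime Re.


Step 1: Re = rho*vel*D/mu = 906.39*2.073*0.45/0.00048 = 1.7615e+06
Step 2: Re = 1.7615e+06 > 4000, so flow is turbulent.
Re = 1.7615e+06 (turbulent)


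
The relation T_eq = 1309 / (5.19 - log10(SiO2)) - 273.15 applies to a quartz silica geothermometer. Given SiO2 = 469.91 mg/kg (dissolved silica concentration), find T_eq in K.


T_eq = 1309 / (5.19 - log10(SiO2)) - 273.15
T_eq = 1309 / (5.19 - log10(469.91)) - 273.15
T_eq = 246.7101 deg C
Convert to K: 246.7101 + 273.15 = 519.86 K
T_eq = 519.86 K


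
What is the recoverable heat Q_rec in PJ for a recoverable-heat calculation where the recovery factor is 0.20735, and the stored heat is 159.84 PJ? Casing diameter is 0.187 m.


Q_rec = Q_s * RF
Q_rec = 159.84 * 0.20735
Q_rec = 33.143 PJ


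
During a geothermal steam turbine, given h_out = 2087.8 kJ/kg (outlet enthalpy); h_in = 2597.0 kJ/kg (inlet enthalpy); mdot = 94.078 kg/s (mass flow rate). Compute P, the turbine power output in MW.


P = mdot * (h_in - h_out) / 1000
P = 94.078 * (2597.0 - 2087.8) / 1000
P = 47.905 MW


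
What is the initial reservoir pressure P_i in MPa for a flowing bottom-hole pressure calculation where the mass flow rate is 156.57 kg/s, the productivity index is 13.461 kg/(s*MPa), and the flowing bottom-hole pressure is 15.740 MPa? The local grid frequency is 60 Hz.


P_i = P_wf + mdot / PI
P_i = 15.740 + 156.57 / 13.461
P_i = 27.371 MPa


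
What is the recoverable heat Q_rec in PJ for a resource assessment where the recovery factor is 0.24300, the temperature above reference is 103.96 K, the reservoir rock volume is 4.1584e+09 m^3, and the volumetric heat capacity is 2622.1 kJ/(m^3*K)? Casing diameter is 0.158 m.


Step 1: Q_s = Vr*rhoc*dT/1e12 = 4.1584e+09*2622.1*103.96/1e12 = 1133.553 PJ
Step 2: Q_rec = Q_s * RF = 1133.553 * 0.243 = 275.45 PJ
Q_rec = 275.45 PJ


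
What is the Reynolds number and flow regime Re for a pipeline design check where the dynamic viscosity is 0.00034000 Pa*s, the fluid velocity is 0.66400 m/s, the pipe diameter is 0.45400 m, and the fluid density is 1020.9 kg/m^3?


Step 1: Re = rho*vel*D/mu = 1020.9*0.664*0.454/0.00034 = 9.0517e+05
Step 2: Re = 9.0517e+05 > 4000, so flow is turbulent.
Re = 9.0517e+05 (turbulent)


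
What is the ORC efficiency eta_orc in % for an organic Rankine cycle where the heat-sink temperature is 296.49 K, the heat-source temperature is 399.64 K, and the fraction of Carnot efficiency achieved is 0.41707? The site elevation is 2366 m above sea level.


eta_orc = (1 - Tc/Th) * f * 100
eta_orc = (1 - 296.49/399.64) * 0.41707 * 100
eta_orc = 10.765 %


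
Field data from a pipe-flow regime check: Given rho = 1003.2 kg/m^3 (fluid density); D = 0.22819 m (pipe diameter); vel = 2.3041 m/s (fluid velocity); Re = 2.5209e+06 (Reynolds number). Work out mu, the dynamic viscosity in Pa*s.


mu = rho * vel * D / Re
mu = 1003.2 * 2.3041 * 0.22819 / 2.5209e+06
mu = 0.00020923 Pa*s


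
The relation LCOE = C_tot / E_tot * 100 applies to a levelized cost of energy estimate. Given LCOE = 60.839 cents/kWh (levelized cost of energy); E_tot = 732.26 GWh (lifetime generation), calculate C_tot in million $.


C_tot = LCOE / 100 * E_tot
C_tot = 60.839 / 100 * 732.26
C_tot = 445.50 million $


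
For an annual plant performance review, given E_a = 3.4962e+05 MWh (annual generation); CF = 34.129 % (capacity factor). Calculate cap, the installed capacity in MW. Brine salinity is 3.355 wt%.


cap = E_a / (CF/100 * 8760)
cap = 3.4962e+05 / (34.129/100 * 8760)
cap = 116.94 MW


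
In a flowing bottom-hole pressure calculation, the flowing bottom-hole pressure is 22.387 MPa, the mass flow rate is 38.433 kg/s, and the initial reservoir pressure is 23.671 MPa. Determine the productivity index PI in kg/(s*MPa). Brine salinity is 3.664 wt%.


PI = mdot / (P_i - P_wf)
PI = 38.433 / (23.671 - 22.387)
PI = 29.932 kg/(s*MPa)
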